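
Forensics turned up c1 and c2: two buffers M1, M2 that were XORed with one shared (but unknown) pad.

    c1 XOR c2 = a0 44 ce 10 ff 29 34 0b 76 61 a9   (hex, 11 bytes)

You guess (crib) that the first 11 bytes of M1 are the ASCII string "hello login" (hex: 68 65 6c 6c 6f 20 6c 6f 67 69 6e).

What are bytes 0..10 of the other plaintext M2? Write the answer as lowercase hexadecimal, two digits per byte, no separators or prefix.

Since c1 ⊕ c2 = M1 ⊕ M2, XORing with the guessed M1 bytes yields the corresponding M2 bytes: M2 = (c1 ⊕ c2) ⊕ M1.
160 xor 104 = 200
 68 xor 101 =  33
206 xor 108 = 162
 16 xor 108 = 124
255 xor 111 = 144
 41 xor  32 =   9
 52 xor 108 =  88
 11 xor 111 = 100
118 xor 103 =  17
 97 xor 105 =   8
169 xor 110 = 199

c821a27c900958641108c7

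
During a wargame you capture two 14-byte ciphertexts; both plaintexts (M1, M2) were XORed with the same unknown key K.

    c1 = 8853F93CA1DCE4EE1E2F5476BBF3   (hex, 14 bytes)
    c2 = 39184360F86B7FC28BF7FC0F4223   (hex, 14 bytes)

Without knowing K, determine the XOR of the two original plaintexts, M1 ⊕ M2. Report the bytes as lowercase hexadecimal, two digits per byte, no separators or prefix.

b14bba5c59b79b2c95d8a879f9d0

c1 ⊕ c2 = (M1 ⊕ K) ⊕ (M2 ⊕ K) = M1 ⊕ M2 — the shared key cancels under XOR.
88 ^ 39 = b1
53 ^ 18 = 4b
f9 ^ 43 = ba
3c ^ 60 = 5c
a1 ^ f8 = 59
dc ^ 6b = b7
e4 ^ 7f = 9b
ee ^ c2 = 2c
1e ^ 8b = 95
2f ^ f7 = d8
54 ^ fc = a8
76 ^ 0f = 79
bb ^ 42 = f9
f3 ^ 23 = d0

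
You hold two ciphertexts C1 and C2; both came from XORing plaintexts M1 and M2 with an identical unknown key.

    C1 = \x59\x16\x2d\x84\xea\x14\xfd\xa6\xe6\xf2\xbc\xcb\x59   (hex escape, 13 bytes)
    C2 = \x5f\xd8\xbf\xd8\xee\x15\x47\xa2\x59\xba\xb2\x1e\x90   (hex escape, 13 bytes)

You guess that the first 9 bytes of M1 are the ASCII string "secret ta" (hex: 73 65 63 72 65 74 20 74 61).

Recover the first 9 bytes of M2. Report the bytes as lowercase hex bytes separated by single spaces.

75 ab f1 2e 61 75 9a 70 de

First, C1 ⊕ C2 = (M1 ⊕ K) ⊕ (M2 ⊕ K) = M1 ⊕ M2, so the key drops out. Then M2 = (M1 ⊕ M2) ⊕ M1 over the first 9 bytes.
byte 0: (59 xor 5f) xor 73 = 06 xor 73 = 75
byte 1: (16 xor d8) xor 65 = ce xor 65 = ab
byte 2: (2d xor bf) xor 63 = 92 xor 63 = f1
byte 3: (84 xor d8) xor 72 = 5c xor 72 = 2e
byte 4: (ea xor ee) xor 65 = 04 xor 65 = 61
byte 5: (14 xor 15) xor 74 = 01 xor 74 = 75
byte 6: (fd xor 47) xor 20 = ba xor 20 = 9a
byte 7: (a6 xor a2) xor 74 = 04 xor 74 = 70
byte 8: (e6 xor 59) xor 61 = bf xor 61 = de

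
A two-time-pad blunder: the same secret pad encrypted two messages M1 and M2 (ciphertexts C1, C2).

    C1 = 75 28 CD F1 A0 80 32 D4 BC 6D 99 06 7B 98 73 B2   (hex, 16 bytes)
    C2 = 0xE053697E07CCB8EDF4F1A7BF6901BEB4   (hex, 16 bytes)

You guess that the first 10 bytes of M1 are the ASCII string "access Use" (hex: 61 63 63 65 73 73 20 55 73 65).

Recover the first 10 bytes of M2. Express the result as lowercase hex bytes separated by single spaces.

f4 18 c7 ea d4 3f aa 6c 3b f9

First, C1 ⊕ C2 = (M1 ⊕ K) ⊕ (M2 ⊕ K) = M1 ⊕ M2, so the key drops out. Then M2 = (M1 ⊕ M2) ⊕ M1 over the first 10 bytes.
byte 0: (75 XOR e0) XOR 61 = 95 XOR 61 = f4
byte 1: (28 XOR 53) XOR 63 = 7b XOR 63 = 18
byte 2: (cd XOR 69) XOR 63 = a4 XOR 63 = c7
byte 3: (f1 XOR 7e) XOR 65 = 8f XOR 65 = ea
byte 4: (a0 XOR 07) XOR 73 = a7 XOR 73 = d4
byte 5: (80 XOR cc) XOR 73 = 4c XOR 73 = 3f
byte 6: (32 XOR b8) XOR 20 = 8a XOR 20 = aa
byte 7: (d4 XOR ed) XOR 55 = 39 XOR 55 = 6c
byte 8: (bc XOR f4) XOR 73 = 48 XOR 73 = 3b
byte 9: (6d XOR f1) XOR 65 = 9c XOR 65 = f9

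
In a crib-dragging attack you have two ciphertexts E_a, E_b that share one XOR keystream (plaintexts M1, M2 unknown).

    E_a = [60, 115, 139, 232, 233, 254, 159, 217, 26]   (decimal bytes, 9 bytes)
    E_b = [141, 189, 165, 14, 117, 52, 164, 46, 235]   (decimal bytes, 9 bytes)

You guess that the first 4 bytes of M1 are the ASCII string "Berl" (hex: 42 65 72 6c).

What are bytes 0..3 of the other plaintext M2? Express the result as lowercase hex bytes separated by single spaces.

First, E_a ⊕ E_b = (M1 ⊕ K) ⊕ (M2 ⊕ K) = M1 ⊕ M2, so the key drops out. Then M2 = (M1 ⊕ M2) ⊕ M1 over the first 4 bytes.
byte 0: (3c ⊕ 8d) ⊕ 42 = b1 ⊕ 42 = f3
byte 1: (73 ⊕ bd) ⊕ 65 = ce ⊕ 65 = ab
byte 2: (8b ⊕ a5) ⊕ 72 = 2e ⊕ 72 = 5c
byte 3: (e8 ⊕ 0e) ⊕ 6c = e6 ⊕ 6c = 8a

f3 ab 5c 8a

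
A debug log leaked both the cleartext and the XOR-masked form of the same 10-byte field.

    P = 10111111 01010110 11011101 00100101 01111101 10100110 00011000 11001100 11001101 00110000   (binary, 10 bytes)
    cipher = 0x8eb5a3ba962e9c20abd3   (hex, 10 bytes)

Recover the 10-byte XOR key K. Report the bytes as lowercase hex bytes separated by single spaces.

Since cipher = P ⊕ K, XORing both sides with P gives K = P ⊕ cipher.
byte 0: 191 ⊕ 142 =  49
byte 1:  86 ⊕ 181 = 227
byte 2: 221 ⊕ 163 = 126
byte 3:  37 ⊕ 186 = 159
byte 4: 125 ⊕ 150 = 235
byte 5: 166 ⊕  46 = 136
byte 6:  24 ⊕ 156 = 132
byte 7: 204 ⊕  32 = 236
byte 8: 205 ⊕ 171 = 102
byte 9:  48 ⊕ 211 = 227

31 e3 7e 9f eb 88 84 ec 66 e3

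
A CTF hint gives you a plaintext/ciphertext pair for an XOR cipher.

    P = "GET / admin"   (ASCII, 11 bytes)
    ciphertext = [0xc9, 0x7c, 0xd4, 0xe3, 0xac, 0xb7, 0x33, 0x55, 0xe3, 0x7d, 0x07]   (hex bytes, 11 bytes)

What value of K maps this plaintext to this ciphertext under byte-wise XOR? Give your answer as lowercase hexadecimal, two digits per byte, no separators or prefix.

Since ciphertext = P ⊕ K, XORing both sides with P gives K = P ⊕ ciphertext.
byte 0: 47 ⊕ c9 = 8e
byte 1: 45 ⊕ 7c = 39
byte 2: 54 ⊕ d4 = 80
byte 3: 20 ⊕ e3 = c3
byte 4: 2f ⊕ ac = 83
byte 5: 20 ⊕ b7 = 97
byte 6: 61 ⊕ 33 = 52
byte 7: 64 ⊕ 55 = 31
byte 8: 6d ⊕ e3 = 8e
byte 9: 69 ⊕ 7d = 14
byte 10: 6e ⊕ 07 = 69

8e3980c3839752318e1469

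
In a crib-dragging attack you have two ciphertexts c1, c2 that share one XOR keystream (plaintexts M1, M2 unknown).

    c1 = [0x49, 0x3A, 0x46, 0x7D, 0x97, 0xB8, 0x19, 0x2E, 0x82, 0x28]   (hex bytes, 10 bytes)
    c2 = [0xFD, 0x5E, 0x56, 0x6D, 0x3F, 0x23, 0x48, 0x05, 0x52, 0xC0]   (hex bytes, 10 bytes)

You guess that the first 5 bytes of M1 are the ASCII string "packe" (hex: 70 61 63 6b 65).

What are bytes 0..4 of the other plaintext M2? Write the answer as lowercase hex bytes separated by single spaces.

First, c1 ⊕ c2 = (M1 ⊕ K) ⊕ (M2 ⊕ K) = M1 ⊕ M2, so the key drops out. Then M2 = (M1 ⊕ M2) ⊕ M1 over the first 5 bytes.
byte 0: (49 ⊕ fd) ⊕ 70 = b4 ⊕ 70 = c4
byte 1: (3a ⊕ 5e) ⊕ 61 = 64 ⊕ 61 = 05
byte 2: (46 ⊕ 56) ⊕ 63 = 10 ⊕ 63 = 73
byte 3: (7d ⊕ 6d) ⊕ 6b = 10 ⊕ 6b = 7b
byte 4: (97 ⊕ 3f) ⊕ 65 = a8 ⊕ 65 = cd

c4 05 73 7b cd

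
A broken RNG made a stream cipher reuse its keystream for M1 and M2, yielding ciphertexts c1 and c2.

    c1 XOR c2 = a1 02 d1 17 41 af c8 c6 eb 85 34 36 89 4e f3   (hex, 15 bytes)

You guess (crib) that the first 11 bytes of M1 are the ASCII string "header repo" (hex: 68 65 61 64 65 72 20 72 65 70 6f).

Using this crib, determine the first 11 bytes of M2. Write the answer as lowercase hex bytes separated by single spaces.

c9 67 b0 73 24 dd e8 b4 8e f5 5b

Since c1 ⊕ c2 = M1 ⊕ M2, XORing with the guessed M1 bytes yields the corresponding M2 bytes: M2 = (c1 ⊕ c2) ⊕ M1.
a1 ^ 68 = c9
02 ^ 65 = 67
d1 ^ 61 = b0
17 ^ 64 = 73
41 ^ 65 = 24
af ^ 72 = dd
c8 ^ 20 = e8
c6 ^ 72 = b4
eb ^ 65 = 8e
85 ^ 70 = f5
34 ^ 6f = 5b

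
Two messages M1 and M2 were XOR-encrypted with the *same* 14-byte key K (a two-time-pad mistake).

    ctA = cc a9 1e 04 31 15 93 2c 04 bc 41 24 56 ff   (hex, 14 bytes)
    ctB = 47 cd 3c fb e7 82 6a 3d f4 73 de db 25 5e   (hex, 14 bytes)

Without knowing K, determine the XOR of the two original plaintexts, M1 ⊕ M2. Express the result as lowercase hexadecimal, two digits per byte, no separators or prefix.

8b6422ffd697f911f0cf9fff73a1

ctA ⊕ ctB = (M1 ⊕ K) ⊕ (M2 ⊕ K) = M1 ⊕ M2 — the shared key cancels under XOR.
byte 0: cc xor 47 = 8b
byte 1: a9 xor cd = 64
byte 2: 1e xor 3c = 22
byte 3: 04 xor fb = ff
byte 4: 31 xor e7 = d6
byte 5: 15 xor 82 = 97
byte 6: 93 xor 6a = f9
byte 7: 2c xor 3d = 11
byte 8: 04 xor f4 = f0
byte 9: bc xor 73 = cf
byte 10: 41 xor de = 9f
byte 11: 24 xor db = ff
byte 12: 56 xor 25 = 73
byte 13: ff xor 5e = a1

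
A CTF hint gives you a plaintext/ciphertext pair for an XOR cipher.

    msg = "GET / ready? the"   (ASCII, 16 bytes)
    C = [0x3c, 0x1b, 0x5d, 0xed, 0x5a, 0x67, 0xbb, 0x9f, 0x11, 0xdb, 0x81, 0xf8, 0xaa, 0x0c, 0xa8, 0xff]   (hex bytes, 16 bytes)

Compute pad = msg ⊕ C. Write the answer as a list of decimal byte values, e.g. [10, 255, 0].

[123, 94, 9, 205, 117, 71, 201, 250, 112, 191, 248, 199, 138, 120, 192, 154]

Since C = msg ⊕ pad, XORing both sides with msg gives pad = msg ⊕ C.
47 xor 3c = 7b
45 xor 1b = 5e
54 xor 5d = 09
20 xor ed = cd
2f xor 5a = 75
20 xor 67 = 47
72 xor bb = c9
65 xor 9f = fa
61 xor 11 = 70
64 xor db = bf
79 xor 81 = f8
3f xor f8 = c7
20 xor aa = 8a
74 xor 0c = 78
68 xor a8 = c0
65 xor ff = 9a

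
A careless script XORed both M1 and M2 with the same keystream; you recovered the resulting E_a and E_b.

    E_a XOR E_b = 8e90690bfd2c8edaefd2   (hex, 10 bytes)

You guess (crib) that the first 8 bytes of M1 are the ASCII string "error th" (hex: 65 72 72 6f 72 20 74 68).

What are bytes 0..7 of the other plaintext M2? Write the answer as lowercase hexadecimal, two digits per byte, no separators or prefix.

Since E_a ⊕ E_b = M1 ⊕ M2, XORing with the guessed M1 bytes yields the corresponding M2 bytes: M2 = (E_a ⊕ E_b) ⊕ M1.
8e XOR 65 = eb
90 XOR 72 = e2
69 XOR 72 = 1b
0b XOR 6f = 64
fd XOR 72 = 8f
2c XOR 20 = 0c
8e XOR 74 = fa
da XOR 68 = b2

ebe21b648f0cfab2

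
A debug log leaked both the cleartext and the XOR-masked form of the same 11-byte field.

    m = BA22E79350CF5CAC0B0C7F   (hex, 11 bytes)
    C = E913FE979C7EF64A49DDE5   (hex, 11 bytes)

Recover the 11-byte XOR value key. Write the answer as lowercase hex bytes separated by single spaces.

53 31 19 04 cc b1 aa e6 42 d1 9a

Since C = m ⊕ key, XORing both sides with m gives key = m ⊕ C.
byte 0: ba XOR e9 = 53
byte 1: 22 XOR 13 = 31
byte 2: e7 XOR fe = 19
byte 3: 93 XOR 97 = 04
byte 4: 50 XOR 9c = cc
byte 5: cf XOR 7e = b1
byte 6: 5c XOR f6 = aa
byte 7: ac XOR 4a = e6
byte 8: 0b XOR 49 = 42
byte 9: 0c XOR dd = d1
byte 10: 7f XOR e5 = 9a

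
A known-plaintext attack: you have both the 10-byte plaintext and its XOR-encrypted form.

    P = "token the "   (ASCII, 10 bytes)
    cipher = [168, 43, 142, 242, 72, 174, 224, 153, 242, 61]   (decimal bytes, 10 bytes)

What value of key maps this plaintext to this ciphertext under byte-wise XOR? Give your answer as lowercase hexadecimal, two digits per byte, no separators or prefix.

dc44e597268e94f1971d

Since cipher = P ⊕ key, XORing both sides with P gives key = P ⊕ cipher.
01110100 XOR 10101000 = 11011100
01101111 XOR 00101011 = 01000100
01101011 XOR 10001110 = 11100101
01100101 XOR 11110010 = 10010111
01101110 XOR 01001000 = 00100110
00100000 XOR 10101110 = 10001110
01110100 XOR 11100000 = 10010100
01101000 XOR 10011001 = 11110001
01100101 XOR 11110010 = 10010111
00100000 XOR 00111101 = 00011101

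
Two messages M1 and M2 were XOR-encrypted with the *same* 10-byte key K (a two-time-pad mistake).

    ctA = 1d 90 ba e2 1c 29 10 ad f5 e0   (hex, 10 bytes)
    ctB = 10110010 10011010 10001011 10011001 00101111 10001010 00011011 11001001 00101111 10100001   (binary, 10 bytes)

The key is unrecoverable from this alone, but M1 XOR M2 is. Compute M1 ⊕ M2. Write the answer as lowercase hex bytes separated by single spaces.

ctA ⊕ ctB = (M1 ⊕ K) ⊕ (M2 ⊕ K) = M1 ⊕ M2 — the shared key cancels under XOR.
byte 0: 1d xor b2 = af
byte 1: 90 xor 9a = 0a
byte 2: ba xor 8b = 31
byte 3: e2 xor 99 = 7b
byte 4: 1c xor 2f = 33
byte 5: 29 xor 8a = a3
byte 6: 10 xor 1b = 0b
byte 7: ad xor c9 = 64
byte 8: f5 xor 2f = da
byte 9: e0 xor a1 = 41

af 0a 31 7b 33 a3 0b 64 da 41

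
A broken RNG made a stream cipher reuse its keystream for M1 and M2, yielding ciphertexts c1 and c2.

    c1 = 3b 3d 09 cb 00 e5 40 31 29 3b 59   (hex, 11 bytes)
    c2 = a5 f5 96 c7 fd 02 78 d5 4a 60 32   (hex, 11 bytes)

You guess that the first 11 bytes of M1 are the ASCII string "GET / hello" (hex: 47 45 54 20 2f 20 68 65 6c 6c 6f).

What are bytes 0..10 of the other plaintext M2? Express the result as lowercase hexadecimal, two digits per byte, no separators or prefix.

d98dcb2cd2c750810f3704

First, c1 ⊕ c2 = (M1 ⊕ K) ⊕ (M2 ⊕ K) = M1 ⊕ M2, so the key drops out. Then M2 = (M1 ⊕ M2) ⊕ M1 over the first 11 bytes.
byte 0: (3b ^ a5) ^ 47 = 9e ^ 47 = d9
byte 1: (3d ^ f5) ^ 45 = c8 ^ 45 = 8d
byte 2: (09 ^ 96) ^ 54 = 9f ^ 54 = cb
byte 3: (cb ^ c7) ^ 20 = 0c ^ 20 = 2c
byte 4: (00 ^ fd) ^ 2f = fd ^ 2f = d2
byte 5: (e5 ^ 02) ^ 20 = e7 ^ 20 = c7
byte 6: (40 ^ 78) ^ 68 = 38 ^ 68 = 50
byte 7: (31 ^ d5) ^ 65 = e4 ^ 65 = 81
byte 8: (29 ^ 4a) ^ 6c = 63 ^ 6c = 0f
byte 9: (3b ^ 60) ^ 6c = 5b ^ 6c = 37
byte 10: (59 ^ 32) ^ 6f = 6b ^ 6f = 04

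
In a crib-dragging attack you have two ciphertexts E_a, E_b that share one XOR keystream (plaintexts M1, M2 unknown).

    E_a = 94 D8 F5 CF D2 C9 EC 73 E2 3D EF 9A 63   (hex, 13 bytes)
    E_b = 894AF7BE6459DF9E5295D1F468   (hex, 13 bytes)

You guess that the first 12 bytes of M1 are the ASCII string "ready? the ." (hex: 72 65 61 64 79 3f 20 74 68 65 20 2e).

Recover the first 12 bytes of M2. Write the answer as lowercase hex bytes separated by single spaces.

6f f7 63 15 cf af 13 99 d8 cd 1e 40

First, E_a ⊕ E_b = (M1 ⊕ K) ⊕ (M2 ⊕ K) = M1 ⊕ M2, so the key drops out. Then M2 = (M1 ⊕ M2) ⊕ M1 over the first 12 bytes.
byte 0: (94 xor 89) xor 72 = 1d xor 72 = 6f
byte 1: (d8 xor 4a) xor 65 = 92 xor 65 = f7
byte 2: (f5 xor f7) xor 61 = 02 xor 61 = 63
byte 3: (cf xor be) xor 64 = 71 xor 64 = 15
byte 4: (d2 xor 64) xor 79 = b6 xor 79 = cf
byte 5: (c9 xor 59) xor 3f = 90 xor 3f = af
byte 6: (ec xor df) xor 20 = 33 xor 20 = 13
byte 7: (73 xor 9e) xor 74 = ed xor 74 = 99
byte 8: (e2 xor 52) xor 68 = b0 xor 68 = d8
byte 9: (3d xor 95) xor 65 = a8 xor 65 = cd
byte 10: (ef xor d1) xor 20 = 3e xor 20 = 1e
byte 11: (9a xor f4) xor 2e = 6e xor 2e = 40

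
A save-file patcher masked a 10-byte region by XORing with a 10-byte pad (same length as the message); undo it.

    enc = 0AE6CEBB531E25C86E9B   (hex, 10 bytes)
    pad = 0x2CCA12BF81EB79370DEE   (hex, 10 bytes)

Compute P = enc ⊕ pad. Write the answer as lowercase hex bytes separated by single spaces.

XOR is its own inverse, so applying the key byte-wise gives the result directly.
byte 0: 00001010 ⊕ 00101100 = 00100110
byte 1: 11100110 ⊕ 11001010 = 00101100
byte 2: 11001110 ⊕ 00010010 = 11011100
byte 3: 10111011 ⊕ 10111111 = 00000100
byte 4: 01010011 ⊕ 10000001 = 11010010
byte 5: 00011110 ⊕ 11101011 = 11110101
byte 6: 00100101 ⊕ 01111001 = 01011100
byte 7: 11001000 ⊕ 00110111 = 11111111
byte 8: 01101110 ⊕ 00001101 = 01100011
byte 9: 10011011 ⊕ 11101110 = 01110101

26 2c dc 04 d2 f5 5c ff 63 75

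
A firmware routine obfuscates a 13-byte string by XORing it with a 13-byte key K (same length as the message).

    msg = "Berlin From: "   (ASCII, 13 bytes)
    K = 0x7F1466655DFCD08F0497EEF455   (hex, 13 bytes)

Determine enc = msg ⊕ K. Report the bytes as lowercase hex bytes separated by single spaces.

01000010 ^ 01111111 = 00111101
01100101 ^ 00010100 = 01110001
01110010 ^ 01100110 = 00010100
01101100 ^ 01100101 = 00001001
01101001 ^ 01011101 = 00110100
01101110 ^ 11111100 = 10010010
00100000 ^ 11010000 = 11110000
01000110 ^ 10001111 = 11001001
01110010 ^ 00000100 = 01110110
01101111 ^ 10010111 = 11111000
01101101 ^ 11101110 = 10000011
00111010 ^ 11110100 = 11001110
00100000 ^ 01010101 = 01110101

3d 71 14 09 34 92 f0 c9 76 f8 83 ce 75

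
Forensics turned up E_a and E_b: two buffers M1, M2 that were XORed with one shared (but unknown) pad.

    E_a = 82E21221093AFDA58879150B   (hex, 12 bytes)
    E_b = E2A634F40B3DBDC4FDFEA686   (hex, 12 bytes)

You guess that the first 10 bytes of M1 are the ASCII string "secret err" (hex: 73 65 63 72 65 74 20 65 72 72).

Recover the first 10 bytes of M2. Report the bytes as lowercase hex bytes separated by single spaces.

First, E_a ⊕ E_b = (M1 ⊕ K) ⊕ (M2 ⊕ K) = M1 ⊕ M2, so the key drops out. Then M2 = (M1 ⊕ M2) ⊕ M1 over the first 10 bytes.
byte 0: (82 XOR e2) XOR 73 = 60 XOR 73 = 13
byte 1: (e2 XOR a6) XOR 65 = 44 XOR 65 = 21
byte 2: (12 XOR 34) XOR 63 = 26 XOR 63 = 45
byte 3: (21 XOR f4) XOR 72 = d5 XOR 72 = a7
byte 4: (09 XOR 0b) XOR 65 = 02 XOR 65 = 67
byte 5: (3a XOR 3d) XOR 74 = 07 XOR 74 = 73
byte 6: (fd XOR bd) XOR 20 = 40 XOR 20 = 60
byte 7: (a5 XOR c4) XOR 65 = 61 XOR 65 = 04
byte 8: (88 XOR fd) XOR 72 = 75 XOR 72 = 07
byte 9: (79 XOR fe) XOR 72 = 87 XOR 72 = f5

13 21 45 a7 67 73 60 04 07 f5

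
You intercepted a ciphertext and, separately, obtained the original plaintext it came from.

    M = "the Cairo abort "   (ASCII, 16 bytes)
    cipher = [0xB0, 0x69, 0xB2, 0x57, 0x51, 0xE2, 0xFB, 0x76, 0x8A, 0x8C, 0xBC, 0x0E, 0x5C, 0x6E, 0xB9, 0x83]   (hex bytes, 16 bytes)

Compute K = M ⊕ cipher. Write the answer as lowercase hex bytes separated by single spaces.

Since cipher = M ⊕ K, XORing both sides with M gives K = M ⊕ cipher.
74 XOR b0 = c4
68 XOR 69 = 01
65 XOR b2 = d7
20 XOR 57 = 77
43 XOR 51 = 12
61 XOR e2 = 83
69 XOR fb = 92
72 XOR 76 = 04
6f XOR 8a = e5
20 XOR 8c = ac
61 XOR bc = dd
62 XOR 0e = 6c
6f XOR 5c = 33
72 XOR 6e = 1c
74 XOR b9 = cd
20 XOR 83 = a3

c4 01 d7 77 12 83 92 04 e5 ac dd 6c 33 1c cd a3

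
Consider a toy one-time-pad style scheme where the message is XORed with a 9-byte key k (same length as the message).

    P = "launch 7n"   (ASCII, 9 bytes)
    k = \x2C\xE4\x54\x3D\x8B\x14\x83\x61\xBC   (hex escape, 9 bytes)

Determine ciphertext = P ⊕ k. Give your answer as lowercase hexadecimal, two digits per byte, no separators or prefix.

40852153e87ca356d2

byte 0: 6c ⊕ 2c = 40
byte 1: 61 ⊕ e4 = 85
byte 2: 75 ⊕ 54 = 21
byte 3: 6e ⊕ 3d = 53
byte 4: 63 ⊕ 8b = e8
byte 5: 68 ⊕ 14 = 7c
byte 6: 20 ⊕ 83 = a3
byte 7: 37 ⊕ 61 = 56
byte 8: 6e ⊕ bc = d2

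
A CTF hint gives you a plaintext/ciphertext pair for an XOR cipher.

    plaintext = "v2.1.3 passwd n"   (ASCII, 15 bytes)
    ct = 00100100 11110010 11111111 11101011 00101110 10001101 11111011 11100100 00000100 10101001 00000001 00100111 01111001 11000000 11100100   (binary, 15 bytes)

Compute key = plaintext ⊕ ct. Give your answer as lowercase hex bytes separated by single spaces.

52 c0 d1 da 00 be db 94 65 da 72 50 1d e0 8a

Since ct = plaintext ⊕ key, XORing both sides with plaintext gives key = plaintext ⊕ ct.
byte 0: 118 ⊕  36 =  82
byte 1:  50 ⊕ 242 = 192
byte 2:  46 ⊕ 255 = 209
byte 3:  49 ⊕ 235 = 218
byte 4:  46 ⊕  46 =   0
byte 5:  51 ⊕ 141 = 190
byte 6:  32 ⊕ 251 = 219
byte 7: 112 ⊕ 228 = 148
byte 8:  97 ⊕   4 = 101
byte 9: 115 ⊕ 169 = 218
byte 10: 115 ⊕   1 = 114
byte 11: 119 ⊕  39 =  80
byte 12: 100 ⊕ 121 =  29
byte 13:  32 ⊕ 192 = 224
byte 14: 110 ⊕ 228 = 138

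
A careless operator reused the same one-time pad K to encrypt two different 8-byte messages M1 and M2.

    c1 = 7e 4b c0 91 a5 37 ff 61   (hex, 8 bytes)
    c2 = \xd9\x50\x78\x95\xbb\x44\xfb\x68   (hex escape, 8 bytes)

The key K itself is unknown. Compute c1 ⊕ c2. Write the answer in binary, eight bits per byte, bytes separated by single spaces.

c1 ⊕ c2 = (M1 ⊕ K) ⊕ (M2 ⊕ K) = M1 ⊕ M2 — the shared key cancels under XOR.
126 ^ 217 = 167
 75 ^  80 =  27
192 ^ 120 = 184
145 ^ 149 =   4
165 ^ 187 =  30
 55 ^  68 = 115
255 ^ 251 =   4
 97 ^ 104 =   9

10100111 00011011 10111000 00000100 00011110 01110011 00000100 00001001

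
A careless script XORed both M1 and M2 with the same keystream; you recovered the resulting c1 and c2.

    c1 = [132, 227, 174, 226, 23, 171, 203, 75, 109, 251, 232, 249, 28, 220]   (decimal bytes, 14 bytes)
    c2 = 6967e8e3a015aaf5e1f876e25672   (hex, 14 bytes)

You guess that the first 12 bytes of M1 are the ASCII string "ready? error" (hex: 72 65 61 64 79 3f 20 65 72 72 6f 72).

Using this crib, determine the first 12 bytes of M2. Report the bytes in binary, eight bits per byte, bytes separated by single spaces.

10011111 11100001 00100111 01100101 11001110 10000001 01000001 11011011 11111110 01110001 11110001 01101001

First, c1 ⊕ c2 = (M1 ⊕ K) ⊕ (M2 ⊕ K) = M1 ⊕ M2, so the key drops out. Then M2 = (M1 ⊕ M2) ⊕ M1 over the first 12 bytes.
byte 0: (84 ^ 69) ^ 72 = ed ^ 72 = 9f
byte 1: (e3 ^ 67) ^ 65 = 84 ^ 65 = e1
byte 2: (ae ^ e8) ^ 61 = 46 ^ 61 = 27
byte 3: (e2 ^ e3) ^ 64 = 01 ^ 64 = 65
byte 4: (17 ^ a0) ^ 79 = b7 ^ 79 = ce
byte 5: (ab ^ 15) ^ 3f = be ^ 3f = 81
byte 6: (cb ^ aa) ^ 20 = 61 ^ 20 = 41
byte 7: (4b ^ f5) ^ 65 = be ^ 65 = db
byte 8: (6d ^ e1) ^ 72 = 8c ^ 72 = fe
byte 9: (fb ^ f8) ^ 72 = 03 ^ 72 = 71
byte 10: (e8 ^ 76) ^ 6f = 9e ^ 6f = f1
byte 11: (f9 ^ e2) ^ 72 = 1b ^ 72 = 69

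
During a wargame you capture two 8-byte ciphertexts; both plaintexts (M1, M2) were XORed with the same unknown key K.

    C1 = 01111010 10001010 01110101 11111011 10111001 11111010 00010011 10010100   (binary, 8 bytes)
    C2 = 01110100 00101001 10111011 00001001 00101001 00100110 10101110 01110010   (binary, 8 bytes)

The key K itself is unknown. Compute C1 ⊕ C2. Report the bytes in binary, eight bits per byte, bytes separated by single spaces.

00001110 10100011 11001110 11110010 10010000 11011100 10111101 11100110

C1 ⊕ C2 = (M1 ⊕ K) ⊕ (M2 ⊕ K) = M1 ⊕ M2 — the shared key cancels under XOR.
byte 0: 7a xor 74 = 0e
byte 1: 8a xor 29 = a3
byte 2: 75 xor bb = ce
byte 3: fb xor 09 = f2
byte 4: b9 xor 29 = 90
byte 5: fa xor 26 = dc
byte 6: 13 xor ae = bd
byte 7: 94 xor 72 = e6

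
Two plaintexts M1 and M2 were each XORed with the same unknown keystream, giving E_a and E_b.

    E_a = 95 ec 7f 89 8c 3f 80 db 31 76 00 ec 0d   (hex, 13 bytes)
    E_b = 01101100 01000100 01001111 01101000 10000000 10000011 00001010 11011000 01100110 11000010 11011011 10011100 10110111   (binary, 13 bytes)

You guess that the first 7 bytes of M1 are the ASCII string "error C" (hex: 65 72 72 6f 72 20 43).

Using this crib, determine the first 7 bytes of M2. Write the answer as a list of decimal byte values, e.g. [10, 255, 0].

[156, 218, 66, 142, 126, 156, 201]

First, E_a ⊕ E_b = (M1 ⊕ K) ⊕ (M2 ⊕ K) = M1 ⊕ M2, so the key drops out. Then M2 = (M1 ⊕ M2) ⊕ M1 over the first 7 bytes.
byte 0: (95 XOR 6c) XOR 65 = f9 XOR 65 = 9c
byte 1: (ec XOR 44) XOR 72 = a8 XOR 72 = da
byte 2: (7f XOR 4f) XOR 72 = 30 XOR 72 = 42
byte 3: (89 XOR 68) XOR 6f = e1 XOR 6f = 8e
byte 4: (8c XOR 80) XOR 72 = 0c XOR 72 = 7e
byte 5: (3f XOR 83) XOR 20 = bc XOR 20 = 9c
byte 6: (80 XOR 0a) XOR 43 = 8a XOR 43 = c9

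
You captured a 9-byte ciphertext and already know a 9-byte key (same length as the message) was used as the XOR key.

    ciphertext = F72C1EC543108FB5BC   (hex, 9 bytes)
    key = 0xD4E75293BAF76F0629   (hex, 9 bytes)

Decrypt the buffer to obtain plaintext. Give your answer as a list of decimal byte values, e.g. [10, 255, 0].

11110111 xor 11010100 = 00100011
00101100 xor 11100111 = 11001011
00011110 xor 01010010 = 01001100
11000101 xor 10010011 = 01010110
01000011 xor 10111010 = 11111001
00010000 xor 11110111 = 11100111
10001111 xor 01101111 = 11100000
10110101 xor 00000110 = 10110011
10111100 xor 00101001 = 10010101

[35, 203, 76, 86, 249, 231, 224, 179, 149]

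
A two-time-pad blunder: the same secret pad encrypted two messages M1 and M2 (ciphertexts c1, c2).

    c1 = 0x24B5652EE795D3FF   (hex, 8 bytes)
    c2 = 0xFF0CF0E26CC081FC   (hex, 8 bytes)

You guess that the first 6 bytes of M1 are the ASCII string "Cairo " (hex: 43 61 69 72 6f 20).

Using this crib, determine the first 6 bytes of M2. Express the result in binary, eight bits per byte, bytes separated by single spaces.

First, c1 ⊕ c2 = (M1 ⊕ K) ⊕ (M2 ⊕ K) = M1 ⊕ M2, so the key drops out. Then M2 = (M1 ⊕ M2) ⊕ M1 over the first 6 bytes.
byte 0: (24 ^ ff) ^ 43 = db ^ 43 = 98
byte 1: (b5 ^ 0c) ^ 61 = b9 ^ 61 = d8
byte 2: (65 ^ f0) ^ 69 = 95 ^ 69 = fc
byte 3: (2e ^ e2) ^ 72 = cc ^ 72 = be
byte 4: (e7 ^ 6c) ^ 6f = 8b ^ 6f = e4
byte 5: (95 ^ c0) ^ 20 = 55 ^ 20 = 75

10011000 11011000 11111100 10111110 11100100 01110101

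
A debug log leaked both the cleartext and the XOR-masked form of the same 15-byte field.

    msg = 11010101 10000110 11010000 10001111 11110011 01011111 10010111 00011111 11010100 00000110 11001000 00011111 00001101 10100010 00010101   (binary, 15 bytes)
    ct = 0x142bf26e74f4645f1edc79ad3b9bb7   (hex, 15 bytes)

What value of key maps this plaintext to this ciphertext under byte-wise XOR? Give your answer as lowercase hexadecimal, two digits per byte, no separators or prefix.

Since ct = msg ⊕ key, XORing both sides with msg gives key = msg ⊕ ct.
byte 0: 11010101 xor 00010100 = 11000001
byte 1: 10000110 xor 00101011 = 10101101
byte 2: 11010000 xor 11110010 = 00100010
byte 3: 10001111 xor 01101110 = 11100001
byte 4: 11110011 xor 01110100 = 10000111
byte 5: 01011111 xor 11110100 = 10101011
byte 6: 10010111 xor 01100100 = 11110011
byte 7: 00011111 xor 01011111 = 01000000
byte 8: 11010100 xor 00011110 = 11001010
byte 9: 00000110 xor 11011100 = 11011010
byte 10: 11001000 xor 01111001 = 10110001
byte 11: 00011111 xor 10101101 = 10110010
byte 12: 00001101 xor 00111011 = 00110110
byte 13: 10100010 xor 10011011 = 00111001
byte 14: 00010101 xor 10110111 = 10100010

c1ad22e187abf340cadab1b23639a2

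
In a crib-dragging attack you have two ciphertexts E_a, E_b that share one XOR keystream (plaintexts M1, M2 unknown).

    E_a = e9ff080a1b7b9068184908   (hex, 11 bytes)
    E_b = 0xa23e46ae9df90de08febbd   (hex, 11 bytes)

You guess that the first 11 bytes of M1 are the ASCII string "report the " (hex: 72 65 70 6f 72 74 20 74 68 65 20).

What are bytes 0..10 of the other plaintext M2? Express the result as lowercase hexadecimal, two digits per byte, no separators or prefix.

First, E_a ⊕ E_b = (M1 ⊕ K) ⊕ (M2 ⊕ K) = M1 ⊕ M2, so the key drops out. Then M2 = (M1 ⊕ M2) ⊕ M1 over the first 11 bytes.
byte 0: (e9 ⊕ a2) ⊕ 72 = 4b ⊕ 72 = 39
byte 1: (ff ⊕ 3e) ⊕ 65 = c1 ⊕ 65 = a4
byte 2: (08 ⊕ 46) ⊕ 70 = 4e ⊕ 70 = 3e
byte 3: (0a ⊕ ae) ⊕ 6f = a4 ⊕ 6f = cb
byte 4: (1b ⊕ 9d) ⊕ 72 = 86 ⊕ 72 = f4
byte 5: (7b ⊕ f9) ⊕ 74 = 82 ⊕ 74 = f6
byte 6: (90 ⊕ 0d) ⊕ 20 = 9d ⊕ 20 = bd
byte 7: (68 ⊕ e0) ⊕ 74 = 88 ⊕ 74 = fc
byte 8: (18 ⊕ 8f) ⊕ 68 = 97 ⊕ 68 = ff
byte 9: (49 ⊕ eb) ⊕ 65 = a2 ⊕ 65 = c7
byte 10: (08 ⊕ bd) ⊕ 20 = b5 ⊕ 20 = 95

39a43ecbf4f6bdfcffc795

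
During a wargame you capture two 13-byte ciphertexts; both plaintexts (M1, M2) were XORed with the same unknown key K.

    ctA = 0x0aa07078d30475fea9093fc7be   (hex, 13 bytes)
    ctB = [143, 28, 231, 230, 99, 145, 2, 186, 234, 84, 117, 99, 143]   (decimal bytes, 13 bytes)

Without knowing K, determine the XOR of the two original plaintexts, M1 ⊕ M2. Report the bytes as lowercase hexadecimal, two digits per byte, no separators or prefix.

85bc979eb0957744435d4aa431

ctA ⊕ ctB = (M1 ⊕ K) ⊕ (M2 ⊕ K) = M1 ⊕ M2 — the shared key cancels under XOR.
0a XOR 8f = 85
a0 XOR 1c = bc
70 XOR e7 = 97
78 XOR e6 = 9e
d3 XOR 63 = b0
04 XOR 91 = 95
75 XOR 02 = 77
fe XOR ba = 44
a9 XOR ea = 43
09 XOR 54 = 5d
3f XOR 75 = 4a
c7 XOR 63 = a4
be XOR 8f = 31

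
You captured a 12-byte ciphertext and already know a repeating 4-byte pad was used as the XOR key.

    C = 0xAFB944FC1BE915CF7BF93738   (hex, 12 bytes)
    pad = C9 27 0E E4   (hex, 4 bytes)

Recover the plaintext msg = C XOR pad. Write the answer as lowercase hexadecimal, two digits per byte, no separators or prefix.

669e4a18d2ce1b2bb2de39dc

The 4-byte key repeats, so the effective keystream is c9 27 0e e4 c9 27 0e e4 c9 27 0e e4.
byte 0: af ⊕ c9 = 66
byte 1: b9 ⊕ 27 = 9e
byte 2: 44 ⊕ 0e = 4a
byte 3: fc ⊕ e4 = 18
byte 4: 1b ⊕ c9 = d2
byte 5: e9 ⊕ 27 = ce
byte 6: 15 ⊕ 0e = 1b
byte 7: cf ⊕ e4 = 2b
byte 8: 7b ⊕ c9 = b2
byte 9: f9 ⊕ 27 = de
byte 10: 37 ⊕ 0e = 39
byte 11: 38 ⊕ e4 = dc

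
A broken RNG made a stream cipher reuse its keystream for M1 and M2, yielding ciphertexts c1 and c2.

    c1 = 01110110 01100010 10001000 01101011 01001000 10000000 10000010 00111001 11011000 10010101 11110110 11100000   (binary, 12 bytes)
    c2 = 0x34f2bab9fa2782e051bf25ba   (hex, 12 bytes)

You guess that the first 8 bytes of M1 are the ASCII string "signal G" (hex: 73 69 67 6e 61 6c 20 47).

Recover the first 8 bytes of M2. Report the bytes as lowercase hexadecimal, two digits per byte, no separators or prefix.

31f955bcd3cb209e

First, c1 ⊕ c2 = (M1 ⊕ K) ⊕ (M2 ⊕ K) = M1 ⊕ M2, so the key drops out. Then M2 = (M1 ⊕ M2) ⊕ M1 over the first 8 bytes.
byte 0: (76 ^ 34) ^ 73 = 42 ^ 73 = 31
byte 1: (62 ^ f2) ^ 69 = 90 ^ 69 = f9
byte 2: (88 ^ ba) ^ 67 = 32 ^ 67 = 55
byte 3: (6b ^ b9) ^ 6e = d2 ^ 6e = bc
byte 4: (48 ^ fa) ^ 61 = b2 ^ 61 = d3
byte 5: (80 ^ 27) ^ 6c = a7 ^ 6c = cb
byte 6: (82 ^ 82) ^ 20 = 00 ^ 20 = 20
byte 7: (39 ^ e0) ^ 47 = d9 ^ 47 = 9e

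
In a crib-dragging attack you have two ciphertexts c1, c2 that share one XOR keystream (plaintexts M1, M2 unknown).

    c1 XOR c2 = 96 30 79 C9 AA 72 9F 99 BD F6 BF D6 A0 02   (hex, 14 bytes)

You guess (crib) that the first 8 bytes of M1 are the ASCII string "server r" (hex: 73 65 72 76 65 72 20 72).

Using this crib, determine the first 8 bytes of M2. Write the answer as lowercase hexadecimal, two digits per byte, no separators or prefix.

Since c1 ⊕ c2 = M1 ⊕ M2, XORing with the guessed M1 bytes yields the corresponding M2 bytes: M2 = (c1 ⊕ c2) ⊕ M1.
96 XOR 73 = e5
30 XOR 65 = 55
79 XOR 72 = 0b
c9 XOR 76 = bf
aa XOR 65 = cf
72 XOR 72 = 00
9f XOR 20 = bf
99 XOR 72 = eb

e5550bbfcf00bfeb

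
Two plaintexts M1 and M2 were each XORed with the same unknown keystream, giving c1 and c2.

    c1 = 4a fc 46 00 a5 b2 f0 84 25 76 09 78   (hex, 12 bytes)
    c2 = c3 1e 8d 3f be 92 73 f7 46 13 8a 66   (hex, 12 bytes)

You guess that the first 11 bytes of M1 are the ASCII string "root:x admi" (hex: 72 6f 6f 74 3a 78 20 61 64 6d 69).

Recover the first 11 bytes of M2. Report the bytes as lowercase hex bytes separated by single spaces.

First, c1 ⊕ c2 = (M1 ⊕ K) ⊕ (M2 ⊕ K) = M1 ⊕ M2, so the key drops out. Then M2 = (M1 ⊕ M2) ⊕ M1 over the first 11 bytes.
byte 0: (4a XOR c3) XOR 72 = 89 XOR 72 = fb
byte 1: (fc XOR 1e) XOR 6f = e2 XOR 6f = 8d
byte 2: (46 XOR 8d) XOR 6f = cb XOR 6f = a4
byte 3: (00 XOR 3f) XOR 74 = 3f XOR 74 = 4b
byte 4: (a5 XOR be) XOR 3a = 1b XOR 3a = 21
byte 5: (b2 XOR 92) XOR 78 = 20 XOR 78 = 58
byte 6: (f0 XOR 73) XOR 20 = 83 XOR 20 = a3
byte 7: (84 XOR f7) XOR 61 = 73 XOR 61 = 12
byte 8: (25 XOR 46) XOR 64 = 63 XOR 64 = 07
byte 9: (76 XOR 13) XOR 6d = 65 XOR 6d = 08
byte 10: (09 XOR 8a) XOR 69 = 83 XOR 69 = ea

fb 8d a4 4b 21 58 a3 12 07 08 ea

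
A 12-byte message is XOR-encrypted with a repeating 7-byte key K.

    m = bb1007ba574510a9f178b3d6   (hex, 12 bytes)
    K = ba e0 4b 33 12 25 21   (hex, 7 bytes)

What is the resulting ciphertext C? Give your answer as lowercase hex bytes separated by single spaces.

The 7-byte key repeats, so the effective keystream is ba e0 4b 33 12 25 21 ba e0 4b 33 12.
byte 0: bb XOR ba = 01
byte 1: 10 XOR e0 = f0
byte 2: 07 XOR 4b = 4c
byte 3: ba XOR 33 = 89
byte 4: 57 XOR 12 = 45
byte 5: 45 XOR 25 = 60
byte 6: 10 XOR 21 = 31
byte 7: a9 XOR ba = 13
byte 8: f1 XOR e0 = 11
byte 9: 78 XOR 4b = 33
byte 10: b3 XOR 33 = 80
byte 11: d6 XOR 12 = c4

01 f0 4c 89 45 60 31 13 11 33 80 c4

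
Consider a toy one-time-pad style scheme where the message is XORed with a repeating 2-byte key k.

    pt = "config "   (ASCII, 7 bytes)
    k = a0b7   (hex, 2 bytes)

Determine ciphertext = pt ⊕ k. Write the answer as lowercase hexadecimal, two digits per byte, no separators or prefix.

The 2-byte key repeats, so the effective keystream is a0 b7 a0 b7 a0 b7 a0.
byte 0: 63 ⊕ a0 = c3
byte 1: 6f ⊕ b7 = d8
byte 2: 6e ⊕ a0 = ce
byte 3: 66 ⊕ b7 = d1
byte 4: 69 ⊕ a0 = c9
byte 5: 67 ⊕ b7 = d0
byte 6: 20 ⊕ a0 = 80

c3d8ced1c9d080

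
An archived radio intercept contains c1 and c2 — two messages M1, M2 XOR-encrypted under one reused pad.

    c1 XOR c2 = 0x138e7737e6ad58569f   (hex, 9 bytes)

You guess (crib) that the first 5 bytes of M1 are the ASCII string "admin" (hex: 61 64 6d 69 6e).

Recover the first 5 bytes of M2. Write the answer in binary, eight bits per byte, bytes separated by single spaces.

Since c1 ⊕ c2 = M1 ⊕ M2, XORing with the guessed M1 bytes yields the corresponding M2 bytes: M2 = (c1 ⊕ c2) ⊕ M1.
byte 0: 13 ^ 61 = 72
byte 1: 8e ^ 64 = ea
byte 2: 77 ^ 6d = 1a
byte 3: 37 ^ 69 = 5e
byte 4: e6 ^ 6e = 88

01110010 11101010 00011010 01011110 10001000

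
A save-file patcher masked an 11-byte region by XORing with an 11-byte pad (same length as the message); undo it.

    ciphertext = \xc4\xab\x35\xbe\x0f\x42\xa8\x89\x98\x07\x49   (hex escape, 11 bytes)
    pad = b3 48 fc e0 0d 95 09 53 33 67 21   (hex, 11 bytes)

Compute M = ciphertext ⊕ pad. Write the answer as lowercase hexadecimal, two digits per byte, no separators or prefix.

c4 ^ b3 = 77
ab ^ 48 = e3
35 ^ fc = c9
be ^ e0 = 5e
0f ^ 0d = 02
42 ^ 95 = d7
a8 ^ 09 = a1
89 ^ 53 = da
98 ^ 33 = ab
07 ^ 67 = 60
49 ^ 21 = 68

77e3c95e02d7a1daab6068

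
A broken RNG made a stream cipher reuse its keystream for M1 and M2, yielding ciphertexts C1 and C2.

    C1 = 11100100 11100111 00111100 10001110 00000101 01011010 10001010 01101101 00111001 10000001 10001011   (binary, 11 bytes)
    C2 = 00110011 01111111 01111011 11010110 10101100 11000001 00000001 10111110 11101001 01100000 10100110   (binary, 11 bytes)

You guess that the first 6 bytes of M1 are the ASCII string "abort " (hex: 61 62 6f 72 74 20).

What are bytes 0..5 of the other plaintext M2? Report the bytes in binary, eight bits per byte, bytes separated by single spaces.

First, C1 ⊕ C2 = (M1 ⊕ K) ⊕ (M2 ⊕ K) = M1 ⊕ M2, so the key drops out. Then M2 = (M1 ⊕ M2) ⊕ M1 over the first 6 bytes.
byte 0: (e4 ^ 33) ^ 61 = d7 ^ 61 = b6
byte 1: (e7 ^ 7f) ^ 62 = 98 ^ 62 = fa
byte 2: (3c ^ 7b) ^ 6f = 47 ^ 6f = 28
byte 3: (8e ^ d6) ^ 72 = 58 ^ 72 = 2a
byte 4: (05 ^ ac) ^ 74 = a9 ^ 74 = dd
byte 5: (5a ^ c1) ^ 20 = 9b ^ 20 = bb

10110110 11111010 00101000 00101010 11011101 10111011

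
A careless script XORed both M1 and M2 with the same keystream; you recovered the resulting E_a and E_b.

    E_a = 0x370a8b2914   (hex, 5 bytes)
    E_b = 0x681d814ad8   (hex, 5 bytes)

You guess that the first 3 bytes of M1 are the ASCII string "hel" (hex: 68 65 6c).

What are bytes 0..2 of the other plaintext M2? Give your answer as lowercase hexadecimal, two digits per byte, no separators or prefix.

First, E_a ⊕ E_b = (M1 ⊕ K) ⊕ (M2 ⊕ K) = M1 ⊕ M2, so the key drops out. Then M2 = (M1 ⊕ M2) ⊕ M1 over the first 3 bytes.
byte 0: (37 XOR 68) XOR 68 = 5f XOR 68 = 37
byte 1: (0a XOR 1d) XOR 65 = 17 XOR 65 = 72
byte 2: (8b XOR 81) XOR 6c = 0a XOR 6c = 66

377266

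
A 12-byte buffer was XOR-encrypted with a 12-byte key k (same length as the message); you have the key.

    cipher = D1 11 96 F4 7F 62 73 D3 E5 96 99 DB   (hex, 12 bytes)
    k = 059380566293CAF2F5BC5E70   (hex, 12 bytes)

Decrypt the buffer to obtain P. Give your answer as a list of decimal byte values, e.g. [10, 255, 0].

[212, 130, 22, 162, 29, 241, 185, 33, 16, 42, 199, 171]

d1 ⊕ 05 = d4
11 ⊕ 93 = 82
96 ⊕ 80 = 16
f4 ⊕ 56 = a2
7f ⊕ 62 = 1d
62 ⊕ 93 = f1
73 ⊕ ca = b9
d3 ⊕ f2 = 21
e5 ⊕ f5 = 10
96 ⊕ bc = 2a
99 ⊕ 5e = c7
db ⊕ 70 = ab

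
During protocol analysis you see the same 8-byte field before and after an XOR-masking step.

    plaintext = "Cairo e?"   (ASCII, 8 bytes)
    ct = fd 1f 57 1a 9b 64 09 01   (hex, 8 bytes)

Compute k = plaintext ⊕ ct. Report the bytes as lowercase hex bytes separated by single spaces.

Since ct = plaintext ⊕ k, XORing both sides with plaintext gives k = plaintext ⊕ ct.
43 ^ fd = be
61 ^ 1f = 7e
69 ^ 57 = 3e
72 ^ 1a = 68
6f ^ 9b = f4
20 ^ 64 = 44
65 ^ 09 = 6c
3f ^ 01 = 3e

be 7e 3e 68 f4 44 6c 3e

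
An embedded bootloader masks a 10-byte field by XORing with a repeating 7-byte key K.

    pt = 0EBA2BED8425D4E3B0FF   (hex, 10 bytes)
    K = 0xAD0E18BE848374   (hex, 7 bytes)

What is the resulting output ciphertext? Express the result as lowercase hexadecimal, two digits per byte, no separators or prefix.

The 7-byte key repeats, so the effective keystream is ad 0e 18 be 84 83 74 ad 0e 18.
byte 0:  14 xor 173 = 163
byte 1: 186 xor  14 = 180
byte 2:  43 xor  24 =  51
byte 3: 237 xor 190 =  83
byte 4: 132 xor 132 =   0
byte 5:  37 xor 131 = 166
byte 6: 212 xor 116 = 160
byte 7: 227 xor 173 =  78
byte 8: 176 xor  14 = 190
byte 9: 255 xor  24 = 231

a3b4335300a6a04ebee7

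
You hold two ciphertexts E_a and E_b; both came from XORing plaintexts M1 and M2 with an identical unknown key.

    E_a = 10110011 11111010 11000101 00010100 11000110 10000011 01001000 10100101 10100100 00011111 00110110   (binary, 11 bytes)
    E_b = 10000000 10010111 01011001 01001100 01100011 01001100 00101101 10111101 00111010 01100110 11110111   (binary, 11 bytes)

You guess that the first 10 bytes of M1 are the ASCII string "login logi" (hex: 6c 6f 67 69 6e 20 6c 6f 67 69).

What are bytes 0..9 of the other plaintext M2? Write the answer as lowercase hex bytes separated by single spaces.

5f 02 fb 31 cb ef 09 77 f9 10

First, E_a ⊕ E_b = (M1 ⊕ K) ⊕ (M2 ⊕ K) = M1 ⊕ M2, so the key drops out. Then M2 = (M1 ⊕ M2) ⊕ M1 over the first 10 bytes.
byte 0: (b3 ^ 80) ^ 6c = 33 ^ 6c = 5f
byte 1: (fa ^ 97) ^ 6f = 6d ^ 6f = 02
byte 2: (c5 ^ 59) ^ 67 = 9c ^ 67 = fb
byte 3: (14 ^ 4c) ^ 69 = 58 ^ 69 = 31
byte 4: (c6 ^ 63) ^ 6e = a5 ^ 6e = cb
byte 5: (83 ^ 4c) ^ 20 = cf ^ 20 = ef
byte 6: (48 ^ 2d) ^ 6c = 65 ^ 6c = 09
byte 7: (a5 ^ bd) ^ 6f = 18 ^ 6f = 77
byte 8: (a4 ^ 3a) ^ 67 = 9e ^ 67 = f9
byte 9: (1f ^ 66) ^ 69 = 79 ^ 69 = 10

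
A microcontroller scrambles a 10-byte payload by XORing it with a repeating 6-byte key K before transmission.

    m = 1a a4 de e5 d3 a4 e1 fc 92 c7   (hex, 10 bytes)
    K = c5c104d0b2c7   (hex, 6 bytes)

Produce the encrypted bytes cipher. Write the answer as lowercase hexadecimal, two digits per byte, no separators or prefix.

The 6-byte key repeats, so the effective keystream is c5 c1 04 d0 b2 c7 c5 c1 04 d0.
byte 0:  26 xor 197 = 223
byte 1: 164 xor 193 = 101
byte 2: 222 xor   4 = 218
byte 3: 229 xor 208 =  53
byte 4: 211 xor 178 =  97
byte 5: 164 xor 199 =  99
byte 6: 225 xor 197 =  36
byte 7: 252 xor 193 =  61
byte 8: 146 xor   4 = 150
byte 9: 199 xor 208 =  23

df65da356163243d9617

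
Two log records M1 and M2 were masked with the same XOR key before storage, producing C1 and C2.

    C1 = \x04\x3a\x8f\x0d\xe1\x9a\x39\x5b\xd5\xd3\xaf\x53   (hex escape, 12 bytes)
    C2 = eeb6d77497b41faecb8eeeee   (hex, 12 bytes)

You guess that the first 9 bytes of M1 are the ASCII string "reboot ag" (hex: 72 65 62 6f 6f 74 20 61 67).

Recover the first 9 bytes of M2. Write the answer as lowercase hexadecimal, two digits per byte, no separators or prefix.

First, C1 ⊕ C2 = (M1 ⊕ K) ⊕ (M2 ⊕ K) = M1 ⊕ M2, so the key drops out. Then M2 = (M1 ⊕ M2) ⊕ M1 over the first 9 bytes.
byte 0: (04 XOR ee) XOR 72 = ea XOR 72 = 98
byte 1: (3a XOR b6) XOR 65 = 8c XOR 65 = e9
byte 2: (8f XOR d7) XOR 62 = 58 XOR 62 = 3a
byte 3: (0d XOR 74) XOR 6f = 79 XOR 6f = 16
byte 4: (e1 XOR 97) XOR 6f = 76 XOR 6f = 19
byte 5: (9a XOR b4) XOR 74 = 2e XOR 74 = 5a
byte 6: (39 XOR 1f) XOR 20 = 26 XOR 20 = 06
byte 7: (5b XOR ae) XOR 61 = f5 XOR 61 = 94
byte 8: (d5 XOR cb) XOR 67 = 1e XOR 67 = 79

98e93a16195a069479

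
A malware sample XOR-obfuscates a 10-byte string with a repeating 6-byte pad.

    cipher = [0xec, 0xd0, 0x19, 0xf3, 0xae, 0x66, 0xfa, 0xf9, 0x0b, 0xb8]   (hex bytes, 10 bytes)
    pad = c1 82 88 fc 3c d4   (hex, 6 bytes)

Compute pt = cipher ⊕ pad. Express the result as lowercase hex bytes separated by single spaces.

2d 52 91 0f 92 b2 3b 7b 83 44

The 6-byte key repeats, so the effective keystream is c1 82 88 fc 3c d4 c1 82 88 fc.
byte 0: ec ^ c1 = 2d
byte 1: d0 ^ 82 = 52
byte 2: 19 ^ 88 = 91
byte 3: f3 ^ fc = 0f
byte 4: ae ^ 3c = 92
byte 5: 66 ^ d4 = b2
byte 6: fa ^ c1 = 3b
byte 7: f9 ^ 82 = 7b
byte 8: 0b ^ 88 = 83
byte 9: b8 ^ fc = 44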